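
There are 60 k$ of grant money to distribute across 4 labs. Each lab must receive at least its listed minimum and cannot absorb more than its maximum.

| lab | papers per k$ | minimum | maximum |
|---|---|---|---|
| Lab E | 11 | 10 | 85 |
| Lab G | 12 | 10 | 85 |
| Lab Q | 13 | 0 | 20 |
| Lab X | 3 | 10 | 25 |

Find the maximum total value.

640

Meeting every minimum uses 10+10+0+10 = 30 k$, leaving 30.
Order the labs by papers per k$: Lab Q 13 > Lab G 12 > Lab E 11 > Lab X 3.
Lab Q: +20 to 20 (cap) → 10 left.
Lab G: +10 (room for 75) → 20. Pool exhausted.
Total = 11×10 + 12×20 + 13×20 + 3×10 = 640.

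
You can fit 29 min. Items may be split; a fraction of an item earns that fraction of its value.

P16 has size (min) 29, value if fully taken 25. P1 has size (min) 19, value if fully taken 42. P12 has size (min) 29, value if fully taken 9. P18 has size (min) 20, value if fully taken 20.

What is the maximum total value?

52

Rank by value-to-size ratio: P1 42/19≈2.21, P18 20/20≈1, P16 25/29≈0.862, P12 9/29≈0.31.
P1: take in full, 19 min for value 42 — 10 left.
10 min left: a 10/20 share of P18 gives 20×10/20 = 10.
Total value = 52.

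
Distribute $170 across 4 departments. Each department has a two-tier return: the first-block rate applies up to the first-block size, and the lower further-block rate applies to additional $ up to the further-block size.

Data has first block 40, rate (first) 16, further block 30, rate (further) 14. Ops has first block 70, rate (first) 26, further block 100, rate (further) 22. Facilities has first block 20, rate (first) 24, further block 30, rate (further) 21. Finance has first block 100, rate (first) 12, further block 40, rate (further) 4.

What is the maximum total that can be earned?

4060

Order all 8 blocks by rate: Ops/T1 26 > Facilities/T1 24 > Ops/T2 22 > Facilities/T2 21 > Data/T1 16 > Data/T2 14 > Finance/T1 12 > Finance/T2 4.
Ops/T1 (26): +70 → 100 left.
Facilities/T1 (24): +20 → 80 left.
Ops T2 at 22: only 80 left, fill 80.
Total = 26×70 + 24×20 + 22×80 = 4060.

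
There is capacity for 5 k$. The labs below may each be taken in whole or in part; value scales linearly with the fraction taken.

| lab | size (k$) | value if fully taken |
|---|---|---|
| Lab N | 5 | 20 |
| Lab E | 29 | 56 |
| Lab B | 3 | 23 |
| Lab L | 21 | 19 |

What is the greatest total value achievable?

Sort by value density: Lab B 23/3≈7.67, Lab N 20/5≈4, Lab E 56/29≈1.93, Lab L 19/21≈0.905.
All 3 k$ of Lab B fit (value 23) — 2 remain.
Only 2 k$ remain; take 2/5 of Lab N for value 20×2/5 = 8.
Total value = 31.

31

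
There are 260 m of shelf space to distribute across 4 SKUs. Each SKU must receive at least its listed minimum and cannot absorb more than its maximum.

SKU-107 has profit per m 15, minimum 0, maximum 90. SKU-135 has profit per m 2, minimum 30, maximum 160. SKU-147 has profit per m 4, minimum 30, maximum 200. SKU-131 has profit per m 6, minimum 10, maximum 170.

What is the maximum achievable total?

Meeting every minimum uses 0+30+30+10 = 70 m, leaving 190.
Rank by profit per m: SKU-107 15 > SKU-131 6 > SKU-147 4 > SKU-135 2.
SKU-107 takes 90 more to reach its cap of 90 → 100 left.
SKU-131 has room for 160 more but only 100 remain, so it gets 110.
Total = 15×90 + 2×30 + 4×30 + 6×110 = 2190.

2190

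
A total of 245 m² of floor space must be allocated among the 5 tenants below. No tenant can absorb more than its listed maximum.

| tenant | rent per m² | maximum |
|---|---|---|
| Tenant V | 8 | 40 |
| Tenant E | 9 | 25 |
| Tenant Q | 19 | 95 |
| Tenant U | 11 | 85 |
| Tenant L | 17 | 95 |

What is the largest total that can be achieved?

Rank by rent per m²: Tenant Q 19 > Tenant L 17 > Tenant U 11 > Tenant E 9 > Tenant V 8.
Tenant Q: +95 to 95 (cap) ; 150 left.
Tenant L: +95 to 95 (cap) ; 55 left.
Tenant U has room for 85 but only 55 remain, so it gets 55.
Total = 19×95 + 11×55 + 17×95 = 4025.

4025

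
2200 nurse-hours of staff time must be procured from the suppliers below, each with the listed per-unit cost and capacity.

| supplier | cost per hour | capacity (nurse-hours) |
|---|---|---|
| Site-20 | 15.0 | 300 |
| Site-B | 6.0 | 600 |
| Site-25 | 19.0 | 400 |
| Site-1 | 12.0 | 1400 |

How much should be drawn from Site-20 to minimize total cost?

Cheapest first:
Take 600 from Site-B at 6.0 ; need 1600 more.
Site-1 (12.0): use full 1400 ; 200 nurse-hours to go.
Take 200 from Site-20 at 15.0 to finish.
Site-25: unused.

200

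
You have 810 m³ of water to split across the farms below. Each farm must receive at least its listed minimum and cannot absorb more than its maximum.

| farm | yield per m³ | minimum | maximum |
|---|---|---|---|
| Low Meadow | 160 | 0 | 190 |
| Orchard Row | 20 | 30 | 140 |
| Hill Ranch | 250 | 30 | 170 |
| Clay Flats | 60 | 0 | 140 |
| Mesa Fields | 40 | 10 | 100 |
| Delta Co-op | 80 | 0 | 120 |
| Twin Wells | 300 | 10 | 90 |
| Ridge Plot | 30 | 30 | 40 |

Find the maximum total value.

Meeting every minimum uses 0+30+30+0+10+0+10+30 = 110 m³, leaving 700.
Highest yield per m³ first: Twin Wells 300 > Hill Ranch 250 > Low Meadow 160 > Delta Co-op 80 > Clay Flats 60 > Mesa Fields 40 > Ridge Plot 30 > Orchard Row 20.
Twin Wells: +80 to 90 (cap) — 620 left.
Hill Ranch takes 140 more to reach its cap of 170 — 480 left.
Give Low Meadow 190 more to hit its cap of 190 — 290 left.
Delta Co-op takes 120 more to reach its cap of 120 — 170 left.
Clay Flats takes 140 more to reach its cap of 140 — 30 left.
Only 30 left; Mesa Fields takes them to reach 40.
Total = 160×190 + 20×30 + 250×170 + 60×140 + 40×40 + 80×120 + 300×90 + 30×30 = 121000.

121000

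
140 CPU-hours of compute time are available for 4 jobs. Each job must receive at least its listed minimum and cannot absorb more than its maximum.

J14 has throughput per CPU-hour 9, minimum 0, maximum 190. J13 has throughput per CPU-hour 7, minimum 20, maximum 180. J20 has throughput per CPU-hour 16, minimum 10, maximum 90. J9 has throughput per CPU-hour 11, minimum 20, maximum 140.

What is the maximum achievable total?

Meeting every minimum uses 0+20+10+20 = 50 CPU-hours, leaving 90.
Rank by throughput per CPU-hour: J20 16 > J9 11 > J14 9 > J13 7.
Give J20 80 more to hit its cap of 90 → 10 left.
Only 10 left; J9 takes them to reach 30.
Total = 7×20 + 16×90 + 11×30 = 1910.

1910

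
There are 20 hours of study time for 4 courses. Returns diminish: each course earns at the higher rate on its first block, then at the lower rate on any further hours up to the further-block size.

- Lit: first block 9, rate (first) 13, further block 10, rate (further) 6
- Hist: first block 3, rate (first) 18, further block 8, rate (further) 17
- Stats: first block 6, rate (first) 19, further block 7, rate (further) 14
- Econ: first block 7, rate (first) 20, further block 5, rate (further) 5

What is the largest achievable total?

Rank every tier by rate: Econ/T1 20 > Stats/T1 19 > Hist/T1 18 > Hist/T2 17 > Stats/T2 14 > Lit/T1 13 > Lit/T2 6 > Econ/T2 5.
Econ/T1 (20): +7 — 13 left.
Fill Stats T1 block (6 at 19) — 7 left.
Hist T1 at 18: fill all 3 — 4 left.
Hist T2 at 17: only 4 left, fill 4.
Total = 20×7 + 19×6 + 18×3 + 17×4 = 376.

376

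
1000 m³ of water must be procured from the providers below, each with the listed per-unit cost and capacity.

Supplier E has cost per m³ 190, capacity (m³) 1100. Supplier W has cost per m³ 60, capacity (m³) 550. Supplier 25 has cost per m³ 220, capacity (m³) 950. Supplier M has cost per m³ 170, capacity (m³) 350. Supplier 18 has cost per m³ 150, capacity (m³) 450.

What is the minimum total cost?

Use providers in increasing cost order.
Supplier W (60): use full 550 → 450 m³ to go.
Supplier 18 (150): use full 450 → 0 m³ to go.
Supplier M, Supplier E, Supplier 25: unused.
Cost = 550×60 + 450×150 = 100500.

100500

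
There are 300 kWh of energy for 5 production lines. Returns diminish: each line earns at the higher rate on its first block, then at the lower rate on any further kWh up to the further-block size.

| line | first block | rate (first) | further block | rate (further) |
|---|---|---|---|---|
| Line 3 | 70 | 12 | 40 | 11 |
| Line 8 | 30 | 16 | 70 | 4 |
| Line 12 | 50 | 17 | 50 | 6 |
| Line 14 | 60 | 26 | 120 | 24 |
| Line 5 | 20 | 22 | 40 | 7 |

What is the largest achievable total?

Treat each block as its own option and order by rate: Line 14/first 26 > Line 14/second 24 > Line 5/first 22 > Line 12/first 17 > Line 8/first 16 > Line 3/first 12 > Line 3/second 11 > Line 5/second 7 > Line 12/second 6 > Line 8/second 4.
Fill Line 14 first block (60 at 26) — 240 left.
Fill Line 14 second block (120 at 24) — 120 left.
Fill Line 5 first block (20 at 22) — 100 left.
Line 12/first (17): +50 — 50 left.
Line 8/first (16): +30 — 20 left.
Line 3 first at 12: only 20 left, fill 20.
Total = 26×60 + 24×120 + 22×20 + 17×50 + 16×30 + 12×20 = 6450.

6450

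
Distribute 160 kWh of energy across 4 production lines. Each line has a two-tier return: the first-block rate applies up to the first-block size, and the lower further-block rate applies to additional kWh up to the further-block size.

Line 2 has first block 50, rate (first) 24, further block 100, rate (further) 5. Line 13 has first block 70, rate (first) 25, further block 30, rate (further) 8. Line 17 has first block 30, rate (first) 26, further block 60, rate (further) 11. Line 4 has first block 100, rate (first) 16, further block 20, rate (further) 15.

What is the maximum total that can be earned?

Treat each block as its own option and order by rate: Line 17/tier1 26 > Line 13/tier1 25 > Line 2/tier1 24 > Line 4/tier1 16 > Line 4/tier2 15 > Line 17/tier2 11 > Line 13/tier2 8 > Line 2/tier2 5.
Fill Line 17 tier1 block (30 at 26) → 130 left.
Line 13 tier1 at 25: fill all 70 → 60 left.
Line 2/tier1 (24): +50 → 10 left.
Line 4/tier1: +10 of 100 at 16; pool empty.
Total = 26×30 + 25×70 + 24×50 + 16×10 = 3890.

3890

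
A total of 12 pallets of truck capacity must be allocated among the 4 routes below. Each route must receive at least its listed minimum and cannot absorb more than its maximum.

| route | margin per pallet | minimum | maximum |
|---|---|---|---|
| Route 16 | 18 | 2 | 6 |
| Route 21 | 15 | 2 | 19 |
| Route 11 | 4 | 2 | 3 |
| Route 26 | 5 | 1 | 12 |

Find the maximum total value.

166

Meeting every minimum uses 2+2+2+1 = 7 pallets, leaving 5.
Highest margin per pallet first: Route 16 18 > Route 21 15 > Route 26 5 > Route 11 4.
Give Route 16 4 more to hit its cap of 6 → 1 left.
Route 21 has room for 17 more but only 1 remain, so it gets 3.
Total = 18×6 + 15×3 + 4×2 + 5×1 = 166.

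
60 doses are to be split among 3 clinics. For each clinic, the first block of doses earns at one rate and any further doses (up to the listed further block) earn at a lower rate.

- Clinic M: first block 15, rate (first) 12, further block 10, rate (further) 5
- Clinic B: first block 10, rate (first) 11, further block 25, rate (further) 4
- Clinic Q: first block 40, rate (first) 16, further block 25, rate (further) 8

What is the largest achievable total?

875

Rank every tier by rate: Clinic Q/T1 16 > Clinic M/T1 12 > Clinic B/T1 11 > Clinic Q/T2 8 > Clinic M/T2 5 > Clinic B/T2 4.
Clinic Q/T1 (16): +40 — 20 left.
Fill Clinic M T1 block (15 at 12) — 5 left.
5 remain; put them into Clinic B T1 at 11.
Total = 16×40 + 12×15 + 11×5 = 875.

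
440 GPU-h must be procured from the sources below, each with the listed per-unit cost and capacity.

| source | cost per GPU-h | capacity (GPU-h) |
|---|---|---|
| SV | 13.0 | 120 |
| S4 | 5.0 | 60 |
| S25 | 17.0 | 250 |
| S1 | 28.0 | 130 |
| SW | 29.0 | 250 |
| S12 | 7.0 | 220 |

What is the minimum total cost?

Fill from the cheapest source first.
S4 at 5.0: take all 60 GPU-h — 380 still needed.
Take 220 from S12 at 7.0 — need 160 more.
SV (13.0): use full 120 — 40 GPU-h to go.
Take 40 from S25 at 17.0 to finish.
S1, SW: unused.
Cost = 60×5.0 + 220×7.0 + 120×13.0 + 40×17.0 = 4080.

4080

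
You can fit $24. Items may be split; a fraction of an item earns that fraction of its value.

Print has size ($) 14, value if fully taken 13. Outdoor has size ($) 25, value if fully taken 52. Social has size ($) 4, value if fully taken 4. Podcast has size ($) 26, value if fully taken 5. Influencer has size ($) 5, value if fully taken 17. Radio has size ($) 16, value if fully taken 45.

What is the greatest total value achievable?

68.24

Sort by value density: Influencer 17/5≈3.4, Radio 45/16≈2.81, Outdoor 52/25≈2.08, Social 4/4≈1, Print 13/14≈0.929, Podcast 5/26≈0.192.
Influencer: take in full, 5 $ for value 17 — 19 left.
All 16 $ of Radio fit (value 45) — 3 remain.
Fill the last 3 $ with part of Outdoor: 3/25 of it earns 6.24.
Total value = 68.24.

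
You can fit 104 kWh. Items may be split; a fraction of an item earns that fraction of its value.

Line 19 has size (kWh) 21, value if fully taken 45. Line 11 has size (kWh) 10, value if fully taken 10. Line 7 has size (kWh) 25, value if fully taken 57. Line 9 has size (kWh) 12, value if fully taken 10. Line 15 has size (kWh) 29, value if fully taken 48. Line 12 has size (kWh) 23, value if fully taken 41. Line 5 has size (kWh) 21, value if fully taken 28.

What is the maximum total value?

Rank by value-to-size ratio: Line 7 57/25≈2.28, Line 19 45/21≈2.14, Line 12 41/23≈1.78, Line 15 48/29≈1.66, Line 5 28/21≈1.33, Line 11 10/10≈1, Line 9 10/12≈0.833.
Take all of Line 7 (25 kWh, value 57) ; 79 kWh left.
Take all of Line 19 (21 kWh, value 45) ; 58 kWh left.
Line 12: take in full, 23 kWh for value 41 ; 35 left.
Line 15: take in full, 29 kWh for value 48 ; 6 left.
Only 6 kWh remain; take 6/21 of Line 5 for value 28×6/21 = 8.
Total value = 199.

199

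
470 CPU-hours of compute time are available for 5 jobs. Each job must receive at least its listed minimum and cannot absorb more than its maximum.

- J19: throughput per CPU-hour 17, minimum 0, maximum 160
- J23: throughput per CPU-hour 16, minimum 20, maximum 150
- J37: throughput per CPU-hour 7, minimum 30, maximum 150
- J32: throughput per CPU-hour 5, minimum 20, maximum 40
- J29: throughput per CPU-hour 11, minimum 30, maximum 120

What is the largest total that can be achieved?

Meeting every minimum uses 0+20+30+20+30 = 100 CPU-hours, leaving 370.
Rank by throughput per CPU-hour: J19 17 > J23 16 > J29 11 > J37 7 > J32 5.
J19: +160 to 160 (cap) → 210 left.
J23: +130 to 150 (cap) → 80 left.
J29 has room for 90 more but only 80 remain, so it gets 110.
Total = 17×160 + 16×150 + 7×30 + 5×20 + 11×110 = 6640.

6640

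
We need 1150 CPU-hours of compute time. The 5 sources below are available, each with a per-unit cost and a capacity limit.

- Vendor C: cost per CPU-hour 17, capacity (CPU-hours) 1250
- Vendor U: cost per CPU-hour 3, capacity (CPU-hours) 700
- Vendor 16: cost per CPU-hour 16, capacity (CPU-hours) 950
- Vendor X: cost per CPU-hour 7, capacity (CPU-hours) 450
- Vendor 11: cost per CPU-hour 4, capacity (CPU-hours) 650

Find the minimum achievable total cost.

Fill from the cheapest source first.
Vendor U at 3: take all 700 CPU-hours ; 450 still needed.
Vendor 11 at 4: take 450 of its 650 ; requirement met.
Vendor X, Vendor 16, Vendor C: unused.
Cost = 700×3 + 450×4 = 3900.

3900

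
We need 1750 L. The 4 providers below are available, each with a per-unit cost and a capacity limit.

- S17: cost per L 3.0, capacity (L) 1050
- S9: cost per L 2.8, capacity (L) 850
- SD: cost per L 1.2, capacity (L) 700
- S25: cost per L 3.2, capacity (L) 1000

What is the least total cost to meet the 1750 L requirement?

Cheapest first:
SD (1.2): use full 700 ; 1050 L to go.
Take 850 from S9 at 2.8 ; need 200 more.
S17 at 3.0: take 200 of its 1050 ; requirement met.
S25: unused.
Cost = 700×1.2 + 850×2.8 + 200×3.0 = 3820.

3820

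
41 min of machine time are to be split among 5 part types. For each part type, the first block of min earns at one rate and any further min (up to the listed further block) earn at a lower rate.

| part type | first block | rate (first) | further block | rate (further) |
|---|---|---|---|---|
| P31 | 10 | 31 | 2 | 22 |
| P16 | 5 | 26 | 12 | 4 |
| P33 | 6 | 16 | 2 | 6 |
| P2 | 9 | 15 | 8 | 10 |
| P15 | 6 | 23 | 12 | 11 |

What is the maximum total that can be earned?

Rank every tier by rate: P31/tier1 31 > P16/tier1 26 > P15/tier1 23 > P31/tier2 22 > P33/tier1 16 > P2/tier1 15 > P15/tier2 11 > P2/tier2 10 > P33/tier2 6 > P16/tier2 4.
Fill P31 tier1 block (10 at 31) ; 31 left.
Fill P16 tier1 block (5 at 26) ; 26 left.
Fill P15 tier1 block (6 at 23) ; 20 left.
P31/tier2 (22): +2 ; 18 left.
P33/tier1 (16): +6 ; 12 left.
Fill P2 tier1 block (9 at 15) ; 3 left.
P15/tier2: +3 of 12 at 11; pool empty.
Total = 31×10 + 26×5 + 23×6 + 22×2 + 16×6 + 15×9 + 11×3 = 886.

886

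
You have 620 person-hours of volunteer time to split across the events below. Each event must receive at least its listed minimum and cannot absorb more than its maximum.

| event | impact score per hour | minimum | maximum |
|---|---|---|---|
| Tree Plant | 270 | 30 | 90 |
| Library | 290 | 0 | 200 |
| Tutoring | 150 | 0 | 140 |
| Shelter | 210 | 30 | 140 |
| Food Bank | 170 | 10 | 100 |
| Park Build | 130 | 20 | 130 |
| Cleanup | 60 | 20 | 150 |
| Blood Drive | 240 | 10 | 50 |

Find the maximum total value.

Meeting every minimum uses 30+0+0+30+10+20+20+10 = 120 person-hours, leaving 500.
Order the events by impact score per hour: Library 290 > Tree Plant 270 > Blood Drive 240 > Shelter 210 > Food Bank 170 > Tutoring 150 > Park Build 130 > Cleanup 60.
Library: +200 to 200 (cap) → 300 left.
Tree Plant takes 60 more to reach its cap of 90 → 240 left.
Blood Drive takes 40 more to reach its cap of 50 → 200 left.
Give Shelter 110 more to hit its cap of 140 → 90 left.
Food Bank takes 90 more to reach its cap of 100 → 0 left.
Total = 270×90 + 290×200 + 210×140 + 170×100 + 130×20 + 60×20 + 240×50 = 144500.

144500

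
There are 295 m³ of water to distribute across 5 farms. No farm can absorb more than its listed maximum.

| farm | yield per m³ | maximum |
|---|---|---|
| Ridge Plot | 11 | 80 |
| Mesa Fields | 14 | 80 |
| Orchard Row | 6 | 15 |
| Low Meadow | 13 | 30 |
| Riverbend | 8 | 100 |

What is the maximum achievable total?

Order the farms by yield per m³: Mesa Fields 14 > Low Meadow 13 > Ridge Plot 11 > Riverbend 8 > Orchard Row 6.
Mesa Fields: +80 to 80 (cap) → 215 left.
Low Meadow takes 30 to reach its cap of 30 → 185 left.
Ridge Plot: +80 to 80 (cap) → 105 left.
Give Riverbend 100 to hit its cap of 100 → 5 left.
Orchard Row: +5 (room for 15) → 5. Pool exhausted.
Total = 11×80 + 14×80 + 6×5 + 13×30 + 8×100 = 3220.

3220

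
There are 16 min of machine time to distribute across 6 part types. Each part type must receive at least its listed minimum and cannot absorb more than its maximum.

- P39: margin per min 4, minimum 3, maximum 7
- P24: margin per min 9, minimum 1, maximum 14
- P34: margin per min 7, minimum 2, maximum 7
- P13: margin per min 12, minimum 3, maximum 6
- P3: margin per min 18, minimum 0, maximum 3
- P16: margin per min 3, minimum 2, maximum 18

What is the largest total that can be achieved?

Meeting every minimum uses 3+1+2+3+0+2 = 11 min, leaving 5.
Highest margin per min first: P3 18 > P13 12 > P24 9 > P34 7 > P39 4 > P16 3.
P3: +3 to 3 (cap) ; 2 left.
P13 has room for 3 more but only 2 remain, so it gets 5.
Total = 4×3 + 9×1 + 7×2 + 12×5 + 18×3 + 3×2 = 155.

155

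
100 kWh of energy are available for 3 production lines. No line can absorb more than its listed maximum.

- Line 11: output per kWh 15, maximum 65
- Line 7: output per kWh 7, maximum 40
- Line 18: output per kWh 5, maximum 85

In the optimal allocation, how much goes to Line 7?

35

Rank by output per kWh: Line 11 15 > Line 7 7 > Line 18 5.
Give Line 11 65 to hit its cap of 65 → 35 left.
Only 35 left; Line 7 takes them to reach 35.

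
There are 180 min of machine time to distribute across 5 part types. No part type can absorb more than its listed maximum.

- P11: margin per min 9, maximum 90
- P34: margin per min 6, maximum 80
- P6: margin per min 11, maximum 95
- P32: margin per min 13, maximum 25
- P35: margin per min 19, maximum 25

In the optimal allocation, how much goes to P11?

35

Order the part types by margin per min: P35 19 > P32 13 > P6 11 > P11 9 > P34 6.
Give P35 25 to hit its cap of 25 ; 155 left.
P32: +25 to 25 (cap) ; 130 left.
P6: +95 to 95 (cap) ; 35 left.
Only 35 left; P11 takes them to reach 35.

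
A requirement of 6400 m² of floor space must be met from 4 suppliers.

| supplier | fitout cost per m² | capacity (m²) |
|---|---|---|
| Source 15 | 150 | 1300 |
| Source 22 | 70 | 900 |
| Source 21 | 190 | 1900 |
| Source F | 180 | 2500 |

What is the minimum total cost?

Cheapest first:
Take 900 from Source 22 at 70 ; need 5500 more.
Source 15 (150): use full 1300 ; 4200 m² to go.
Take 2500 from Source F at 180 ; need 1700 more.
Source 21 at 190: take 1700 of its 1900 ; requirement met.
Cost = 900×70 + 1300×150 + 2500×180 + 1700×190 = 1031000.

1031000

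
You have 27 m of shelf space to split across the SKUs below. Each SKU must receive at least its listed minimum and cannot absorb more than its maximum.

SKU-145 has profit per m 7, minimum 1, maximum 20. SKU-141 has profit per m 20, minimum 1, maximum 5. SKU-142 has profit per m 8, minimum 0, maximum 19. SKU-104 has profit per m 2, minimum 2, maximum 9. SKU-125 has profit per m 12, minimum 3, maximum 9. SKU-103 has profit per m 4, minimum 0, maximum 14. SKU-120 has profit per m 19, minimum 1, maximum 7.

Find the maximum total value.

Meeting every minimum uses 1+1+0+2+3+0+1 = 8 m, leaving 19.
Highest profit per m first: SKU-141 20 > SKU-120 19 > SKU-125 12 > SKU-142 8 > SKU-145 7 > SKU-103 4 > SKU-104 2.
SKU-141 takes 4 more to reach its cap of 5 — 15 left.
Give SKU-120 6 more to hit its cap of 7 — 9 left.
SKU-125 takes 6 more to reach its cap of 9 — 3 left.
SKU-142 has room for 19 more but only 3 remain, so it gets 3.
Total = 7×1 + 20×5 + 8×3 + 2×2 + 12×9 + 19×7 = 376.

376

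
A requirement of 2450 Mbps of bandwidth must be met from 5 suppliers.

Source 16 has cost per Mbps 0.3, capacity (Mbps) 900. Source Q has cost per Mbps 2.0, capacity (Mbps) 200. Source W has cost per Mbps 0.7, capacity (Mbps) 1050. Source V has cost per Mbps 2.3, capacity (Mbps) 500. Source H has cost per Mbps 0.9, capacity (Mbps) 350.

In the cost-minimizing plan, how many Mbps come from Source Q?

Fill from the cheapest supplier first.
Source 16 at 0.3: take all 900 Mbps ; 1550 still needed.
Source W at 0.7: take all 1050 Mbps ; 500 still needed.
Take 350 from Source H at 0.9 ; need 150 more.
Take 150 from Source Q at 2.0 to finish.
Source V: unused.

150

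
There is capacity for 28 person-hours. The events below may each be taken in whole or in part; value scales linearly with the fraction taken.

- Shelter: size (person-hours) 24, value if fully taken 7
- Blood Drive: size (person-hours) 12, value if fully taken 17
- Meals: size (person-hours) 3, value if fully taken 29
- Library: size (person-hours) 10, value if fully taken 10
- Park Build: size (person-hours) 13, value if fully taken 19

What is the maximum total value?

Rank by value-to-size ratio: Meals 29/3≈9.67, Park Build 19/13≈1.46, Blood Drive 17/12≈1.42, Library 10/10≈1, Shelter 7/24≈0.292.
All 3 person-hours of Meals fit (value 29) → 25 remain.
All 13 person-hours of Park Build fit (value 19) → 12 remain.
All 12 person-hours of Blood Drive fit (value 17) → 0 remain.
Total value = 65.

65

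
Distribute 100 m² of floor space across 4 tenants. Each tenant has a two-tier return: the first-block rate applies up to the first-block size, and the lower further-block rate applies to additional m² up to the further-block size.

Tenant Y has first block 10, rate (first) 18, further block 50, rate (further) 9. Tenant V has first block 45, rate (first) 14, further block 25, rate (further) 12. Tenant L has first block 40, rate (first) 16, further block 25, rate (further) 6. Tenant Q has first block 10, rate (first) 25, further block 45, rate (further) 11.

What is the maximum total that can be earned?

1630

Order all 8 blocks by rate: Tenant Q/T1 25 > Tenant Y/T1 18 > Tenant L/T1 16 > Tenant V/T1 14 > Tenant V/T2 12 > Tenant Q/T2 11 > Tenant Y/T2 9 > Tenant L/T2 6.
Tenant Q/T1 (25): +10 — 90 left.
Fill Tenant Y T1 block (10 at 18) — 80 left.
Tenant L T1 at 16: fill all 40 — 40 left.
40 remain; put them into Tenant V T1 at 14.
Total = 25×10 + 18×10 + 16×40 + 14×40 = 1630.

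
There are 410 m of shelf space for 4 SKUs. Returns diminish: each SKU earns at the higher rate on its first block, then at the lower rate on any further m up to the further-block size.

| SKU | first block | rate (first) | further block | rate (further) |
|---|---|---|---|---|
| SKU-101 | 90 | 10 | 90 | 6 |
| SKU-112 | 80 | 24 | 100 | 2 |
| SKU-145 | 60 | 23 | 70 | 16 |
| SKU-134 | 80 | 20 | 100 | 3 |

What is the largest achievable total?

Treat each block as its own option and order by rate: SKU-112/first 24 > SKU-145/first 23 > SKU-134/first 20 > SKU-145/second 16 > SKU-101/first 10 > SKU-101/second 6 > SKU-134/second 3 > SKU-112/second 2.
SKU-112/first (24): +80 → 330 left.
SKU-145/first (23): +60 → 270 left.
SKU-134 first at 20: fill all 80 → 190 left.
SKU-145/second (16): +70 → 120 left.
SKU-101/first (10): +90 → 30 left.
30 remain; put them into SKU-101 second at 6.
Total = 24×80 + 23×60 + 20×80 + 16×70 + 10×90 + 6×30 = 7100.

7100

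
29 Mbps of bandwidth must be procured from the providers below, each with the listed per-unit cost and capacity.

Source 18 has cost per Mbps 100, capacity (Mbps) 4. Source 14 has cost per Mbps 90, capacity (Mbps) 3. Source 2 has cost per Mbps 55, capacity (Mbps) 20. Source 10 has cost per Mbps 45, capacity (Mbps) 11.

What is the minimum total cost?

Fill from the cheapest provider first.
Source 10 (45): use full 11 → 18 Mbps to go.
Source 2 (55): take the remaining 18 → done.
Source 14, Source 18: unused.
Cost = 11×45 + 18×55 = 1485.

1485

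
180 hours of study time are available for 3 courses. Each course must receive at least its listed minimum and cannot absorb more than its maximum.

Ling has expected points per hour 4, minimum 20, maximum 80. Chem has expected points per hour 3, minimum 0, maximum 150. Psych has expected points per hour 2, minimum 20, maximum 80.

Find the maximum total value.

Meeting every minimum uses 20+0+20 = 40 hours, leaving 140.
Rank by expected points per hour: Ling 4 > Chem 3 > Psych 2.
Ling takes 60 more to reach its cap of 80 — 80 left.
Chem: +80 (room for 150) → 80. Pool exhausted.
Total = 4×80 + 3×80 + 2×20 = 600.

600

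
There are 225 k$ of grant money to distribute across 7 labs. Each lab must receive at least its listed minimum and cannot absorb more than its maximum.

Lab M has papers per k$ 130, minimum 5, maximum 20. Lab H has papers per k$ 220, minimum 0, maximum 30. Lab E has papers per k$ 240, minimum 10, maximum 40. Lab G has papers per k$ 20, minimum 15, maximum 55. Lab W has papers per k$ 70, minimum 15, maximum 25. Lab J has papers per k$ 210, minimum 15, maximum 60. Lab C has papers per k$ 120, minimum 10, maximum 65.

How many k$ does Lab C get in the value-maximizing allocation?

45

Meeting every minimum uses 5+0+10+15+15+15+10 = 70 k$, leaving 155.
Highest papers per k$ first: Lab E 240 > Lab H 220 > Lab J 210 > Lab M 130 > Lab C 120 > Lab W 70 > Lab G 20.
Give Lab E 30 more to hit its cap of 40 — 125 left.
Lab H takes 30 more to reach its cap of 30 — 95 left.
Lab J: +45 to 60 (cap) — 50 left.
Lab M: +15 to 20 (cap) — 35 left.
Only 35 left; Lab C takes them to reach 45.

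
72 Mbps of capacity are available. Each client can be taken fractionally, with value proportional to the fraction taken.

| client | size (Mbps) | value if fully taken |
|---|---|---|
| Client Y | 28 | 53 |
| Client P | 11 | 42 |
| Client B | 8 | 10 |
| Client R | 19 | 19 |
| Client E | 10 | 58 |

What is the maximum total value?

Sort by value density: Client E 58/10≈5.8, Client P 42/11≈3.82, Client Y 53/28≈1.89, Client B 10/8≈1.25, Client R 19/19≈1.
Client E: take in full, 10 Mbps for value 58 — 62 left.
Take all of Client P (11 Mbps, value 42) — 51 Mbps left.
All 28 Mbps of Client Y fit (value 53) — 23 remain.
Client B: take in full, 8 Mbps for value 10 — 15 left.
Only 15 Mbps remain; take 15/19 of Client R for value 19×15/19 = 15.
Total value = 178.

178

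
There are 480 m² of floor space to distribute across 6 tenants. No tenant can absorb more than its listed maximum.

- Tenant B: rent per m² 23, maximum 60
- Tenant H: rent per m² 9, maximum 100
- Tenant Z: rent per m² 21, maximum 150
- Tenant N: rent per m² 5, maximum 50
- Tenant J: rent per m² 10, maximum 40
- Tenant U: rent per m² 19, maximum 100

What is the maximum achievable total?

7880

Highest rent per m² first: Tenant B 23 > Tenant Z 21 > Tenant U 19 > Tenant J 10 > Tenant H 9 > Tenant N 5.
Give Tenant B 60 to hit its cap of 60 — 420 left.
Tenant Z takes 150 to reach its cap of 150 — 270 left.
Tenant U: +100 to 100 (cap) — 170 left.
Tenant J: +40 to 40 (cap) — 130 left.
Tenant H takes 100 to reach its cap of 100 — 30 left.
Tenant N has room for 50 but only 30 remain, so it gets 30.
Total = 23×60 + 9×100 + 21×150 + 5×30 + 10×40 + 19×100 = 7880.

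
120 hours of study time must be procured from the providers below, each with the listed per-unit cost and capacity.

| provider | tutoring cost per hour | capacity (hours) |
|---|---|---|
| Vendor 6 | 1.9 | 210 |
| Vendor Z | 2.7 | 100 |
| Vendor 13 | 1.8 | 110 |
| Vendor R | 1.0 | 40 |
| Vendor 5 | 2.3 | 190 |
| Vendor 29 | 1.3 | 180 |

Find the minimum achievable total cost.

144

Fill from the cheapest provider first.
Take 40 from Vendor R at 1.0 — need 80 more.
Vendor 29 (1.3): take the remaining 80 — done.
Vendor 13, Vendor 6, Vendor 5, Vendor Z: unused.
Cost = 40×1.0 + 80×1.3 = 144.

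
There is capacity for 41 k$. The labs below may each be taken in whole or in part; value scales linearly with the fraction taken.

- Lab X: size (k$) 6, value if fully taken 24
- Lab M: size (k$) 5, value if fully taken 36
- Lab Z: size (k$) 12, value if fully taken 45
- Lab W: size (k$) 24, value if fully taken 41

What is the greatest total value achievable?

135.75

Rank by value-to-size ratio: Lab M 36/5≈7.2, Lab X 24/6≈4, Lab Z 45/12≈3.75, Lab W 41/24≈1.71.
All 5 k$ of Lab M fit (value 36) — 36 remain.
Take all of Lab X (6 k$, value 24) — 30 k$ left.
Lab Z: take in full, 12 k$ for value 45 — 18 left.
Fill the last 18 k$ with part of Lab W: 18/24 of it earns 30.75.
Total value = 135.75.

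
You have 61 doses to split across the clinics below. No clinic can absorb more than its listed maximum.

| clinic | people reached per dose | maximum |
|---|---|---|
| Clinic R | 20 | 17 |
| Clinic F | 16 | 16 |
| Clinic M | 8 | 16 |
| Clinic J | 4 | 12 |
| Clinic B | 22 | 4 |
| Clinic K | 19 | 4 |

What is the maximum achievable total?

904

Highest people reached per dose first: Clinic B 22 > Clinic R 20 > Clinic K 19 > Clinic F 16 > Clinic M 8 > Clinic J 4.
Clinic B: +4 to 4 (cap) — 57 left.
Clinic R: +17 to 17 (cap) — 40 left.
Clinic K: +4 to 4 (cap) — 36 left.
Clinic F takes 16 to reach its cap of 16 — 20 left.
Give Clinic M 16 to hit its cap of 16 — 4 left.
Clinic J: +4 (room for 12) → 4. Pool exhausted.
Total = 20×17 + 16×16 + 8×16 + 4×4 + 22×4 + 19×4 = 904.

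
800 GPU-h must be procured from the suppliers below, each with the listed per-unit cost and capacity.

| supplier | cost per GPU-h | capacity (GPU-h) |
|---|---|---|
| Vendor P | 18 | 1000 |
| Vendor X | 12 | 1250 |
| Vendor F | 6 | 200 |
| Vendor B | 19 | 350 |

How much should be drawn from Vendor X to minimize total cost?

Fill from the cheapest supplier first.
Take 200 from Vendor F at 6 ; need 600 more.
Vendor X at 12: take 600 of its 1250 ; requirement met.
Vendor P, Vendor B: unused.

600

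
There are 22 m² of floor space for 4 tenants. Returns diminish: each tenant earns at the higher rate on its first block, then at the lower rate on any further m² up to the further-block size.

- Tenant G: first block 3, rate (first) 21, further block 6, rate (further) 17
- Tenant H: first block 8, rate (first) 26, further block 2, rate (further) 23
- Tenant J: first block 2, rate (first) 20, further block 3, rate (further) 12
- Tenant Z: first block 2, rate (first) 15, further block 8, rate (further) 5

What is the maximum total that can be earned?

474

Treat each block as its own option and order by rate: Tenant H/first 26 > Tenant H/second 23 > Tenant G/first 21 > Tenant J/first 20 > Tenant G/second 17 > Tenant Z/first 15 > Tenant J/second 12 > Tenant Z/second 5.
Tenant H/first (26): +8 ; 14 left.
Fill Tenant H second block (2 at 23) ; 12 left.
Tenant G first at 21: fill all 3 ; 9 left.
Tenant J/first (20): +2 ; 7 left.
Tenant G second at 17: fill all 6 ; 1 left.
1 remain; put them into Tenant Z first at 15.
Total = 26×8 + 23×2 + 21×3 + 20×2 + 17×6 + 15×1 = 474.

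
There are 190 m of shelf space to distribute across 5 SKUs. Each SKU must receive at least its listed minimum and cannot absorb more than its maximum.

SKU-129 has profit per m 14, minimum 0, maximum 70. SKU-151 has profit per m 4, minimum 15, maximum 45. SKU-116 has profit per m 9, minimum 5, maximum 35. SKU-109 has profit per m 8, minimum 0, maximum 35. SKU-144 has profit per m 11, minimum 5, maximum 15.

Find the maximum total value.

Meeting every minimum uses 0+15+5+0+5 = 25 m, leaving 165.
Rank by profit per m: SKU-129 14 > SKU-144 11 > SKU-116 9 > SKU-109 8 > SKU-151 4.
Give SKU-129 70 more to hit its cap of 70 ; 95 left.
SKU-144 takes 10 more to reach its cap of 15 ; 85 left.
SKU-116 takes 30 more to reach its cap of 35 ; 55 left.
Give SKU-109 35 more to hit its cap of 35 ; 20 left.
Only 20 left; SKU-151 takes them to reach 35.
Total = 14×70 + 4×35 + 9×35 + 8×35 + 11×15 = 1880.

1880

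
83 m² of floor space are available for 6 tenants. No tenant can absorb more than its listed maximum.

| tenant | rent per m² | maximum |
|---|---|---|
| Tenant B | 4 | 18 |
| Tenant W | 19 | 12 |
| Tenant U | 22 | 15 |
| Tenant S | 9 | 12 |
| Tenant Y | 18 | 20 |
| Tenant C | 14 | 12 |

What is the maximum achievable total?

Highest rent per m² first: Tenant U 22 > Tenant W 19 > Tenant Y 18 > Tenant C 14 > Tenant S 9 > Tenant B 4.
Tenant U takes 15 to reach its cap of 15 — 68 left.
Tenant W takes 12 to reach its cap of 12 — 56 left.
Give Tenant Y 20 to hit its cap of 20 — 36 left.
Tenant C: +12 to 12 (cap) — 24 left.
Give Tenant S 12 to hit its cap of 12 — 12 left.
Only 12 left; Tenant B takes them to reach 12.
Total = 4×12 + 19×12 + 22×15 + 9×12 + 18×20 + 14×12 = 1242.

1242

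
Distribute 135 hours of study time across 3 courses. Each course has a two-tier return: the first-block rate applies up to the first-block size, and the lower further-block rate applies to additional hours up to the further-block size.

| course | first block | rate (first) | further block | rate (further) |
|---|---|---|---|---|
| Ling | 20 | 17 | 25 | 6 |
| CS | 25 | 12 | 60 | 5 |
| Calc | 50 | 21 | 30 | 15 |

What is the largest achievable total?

2200

Order all 6 blocks by rate: Calc/first 21 > Ling/first 17 > Calc/second 15 > CS/first 12 > Ling/second 6 > CS/second 5.
Calc/first (21): +50 — 85 left.
Ling/first (17): +20 — 65 left.
Calc/second (15): +30 — 35 left.
CS first at 12: fill all 25 — 10 left.
10 remain; put them into Ling second at 6.
Total = 21×50 + 17×20 + 15×30 + 12×25 + 6×10 = 2200.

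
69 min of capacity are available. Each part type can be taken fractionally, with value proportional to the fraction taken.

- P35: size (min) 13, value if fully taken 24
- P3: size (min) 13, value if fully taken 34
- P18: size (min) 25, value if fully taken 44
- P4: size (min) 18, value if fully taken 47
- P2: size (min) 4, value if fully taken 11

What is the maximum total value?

Best value per unit of size first: P2 11/4≈2.75, P3 34/13≈2.62, P4 47/18≈2.61, P35 24/13≈1.85, P18 44/25≈1.76.
P2: take in full, 4 min for value 11 — 65 left.
All 13 min of P3 fit (value 34) — 52 remain.
Take all of P4 (18 min, value 47) — 34 min left.
Take all of P35 (13 min, value 24) — 21 min left.
21 min left: a 21/25 share of P18 gives 44×21/25 = 36.96.
Total value = 152.96.

152.96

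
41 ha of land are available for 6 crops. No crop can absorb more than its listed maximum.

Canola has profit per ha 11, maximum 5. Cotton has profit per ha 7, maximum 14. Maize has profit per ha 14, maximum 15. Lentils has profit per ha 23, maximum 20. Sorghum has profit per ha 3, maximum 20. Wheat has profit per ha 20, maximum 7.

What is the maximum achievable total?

Order the crops by profit per ha: Lentils 23 > Wheat 20 > Maize 14 > Canola 11 > Cotton 7 > Sorghum 3.
Give Lentils 20 to hit its cap of 20 — 21 left.
Wheat takes 7 to reach its cap of 7 — 14 left.
Maize has room for 15 but only 14 remain, so it gets 14.
Total = 14×14 + 23×20 + 20×7 = 796.

796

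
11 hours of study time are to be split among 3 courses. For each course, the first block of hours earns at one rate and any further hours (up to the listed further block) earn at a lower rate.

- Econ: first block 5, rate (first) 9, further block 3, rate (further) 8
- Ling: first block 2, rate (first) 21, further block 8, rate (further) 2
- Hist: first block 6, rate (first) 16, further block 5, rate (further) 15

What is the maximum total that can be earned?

Order all 6 blocks by rate: Ling/tier1 21 > Hist/tier1 16 > Hist/tier2 15 > Econ/tier1 9 > Econ/tier2 8 > Ling/tier2 2.
Ling tier1 at 21: fill all 2 ; 9 left.
Hist/tier1 (16): +6 ; 3 left.
Hist/tier2: +3 of 5 at 15; pool empty.
Total = 21×2 + 16×6 + 15×3 = 183.

183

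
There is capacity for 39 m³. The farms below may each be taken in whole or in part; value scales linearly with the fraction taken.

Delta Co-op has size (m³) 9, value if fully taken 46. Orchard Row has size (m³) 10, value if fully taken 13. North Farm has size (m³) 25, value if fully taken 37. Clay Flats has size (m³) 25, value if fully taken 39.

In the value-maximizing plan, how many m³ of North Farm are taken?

Sort by value density: Delta Co-op 46/9≈5.11, Clay Flats 39/25≈1.56, North Farm 37/25≈1.48, Orchard Row 13/10≈1.3.
Delta Co-op: take in full, 9 m³ for value 46 — 30 left.
All 25 m³ of Clay Flats fit (value 39) — 5 remain.
Fill the last 5 m³ with part of North Farm: 5/25 of it earns 7.4.

5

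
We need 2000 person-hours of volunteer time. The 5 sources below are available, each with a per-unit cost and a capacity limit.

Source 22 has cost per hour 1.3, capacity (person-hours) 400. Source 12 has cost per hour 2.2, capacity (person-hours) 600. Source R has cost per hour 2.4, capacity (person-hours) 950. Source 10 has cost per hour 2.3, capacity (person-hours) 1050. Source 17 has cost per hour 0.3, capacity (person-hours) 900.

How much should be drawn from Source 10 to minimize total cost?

Fill from the cheapest source first.
Take 900 from Source 17 at 0.3 → need 1100 more.
Take 400 from Source 22 at 1.3 → need 700 more.
Take 600 from Source 12 at 2.2 → need 100 more.
Source 10 (2.3): take the remaining 100 → done.
Source R: unused.

100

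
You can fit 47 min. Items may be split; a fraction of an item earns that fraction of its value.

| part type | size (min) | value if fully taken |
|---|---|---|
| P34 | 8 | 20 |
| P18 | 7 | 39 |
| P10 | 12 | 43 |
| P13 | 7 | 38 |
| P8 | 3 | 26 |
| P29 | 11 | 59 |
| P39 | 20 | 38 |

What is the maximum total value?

Sort by value density: P8 26/3≈8.67, P18 39/7≈5.57, P13 38/7≈5.43, P29 59/11≈5.36, P10 43/12≈3.58, P34 20/8≈2.5, P39 38/20≈1.9.
All 3 min of P8 fit (value 26) → 44 remain.
P18: take in full, 7 min for value 39 → 37 left.
P13: take in full, 7 min for value 38 → 30 left.
Take all of P29 (11 min, value 59) → 19 min left.
P10: take in full, 12 min for value 43 → 7 left.
Only 7 min remain; take 7/8 of P34 for value 20×7/8 = 17.5.
Total value = 222.5.

222.5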